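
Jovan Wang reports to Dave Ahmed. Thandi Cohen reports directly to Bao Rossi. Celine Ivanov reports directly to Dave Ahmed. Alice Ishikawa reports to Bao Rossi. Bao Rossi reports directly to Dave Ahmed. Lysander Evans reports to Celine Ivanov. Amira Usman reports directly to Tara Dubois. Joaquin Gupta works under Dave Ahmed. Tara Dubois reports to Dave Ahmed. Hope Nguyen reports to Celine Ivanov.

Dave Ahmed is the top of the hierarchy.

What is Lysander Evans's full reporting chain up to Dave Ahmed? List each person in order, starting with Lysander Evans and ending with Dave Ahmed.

Lysander Evans reports to Celine Ivanov. Celine Ivanov reports to Dave Ahmed. Dave Ahmed is at the top.

Lysander Evans -> Celine Ivanov -> Dave Ahmed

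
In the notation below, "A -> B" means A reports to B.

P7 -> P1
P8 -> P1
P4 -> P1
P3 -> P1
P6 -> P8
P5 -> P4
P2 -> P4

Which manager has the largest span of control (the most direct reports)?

Direct-report counts: P1 has 4; P4 has 2; P8 has 1. The largest is 4, held by P1.

P1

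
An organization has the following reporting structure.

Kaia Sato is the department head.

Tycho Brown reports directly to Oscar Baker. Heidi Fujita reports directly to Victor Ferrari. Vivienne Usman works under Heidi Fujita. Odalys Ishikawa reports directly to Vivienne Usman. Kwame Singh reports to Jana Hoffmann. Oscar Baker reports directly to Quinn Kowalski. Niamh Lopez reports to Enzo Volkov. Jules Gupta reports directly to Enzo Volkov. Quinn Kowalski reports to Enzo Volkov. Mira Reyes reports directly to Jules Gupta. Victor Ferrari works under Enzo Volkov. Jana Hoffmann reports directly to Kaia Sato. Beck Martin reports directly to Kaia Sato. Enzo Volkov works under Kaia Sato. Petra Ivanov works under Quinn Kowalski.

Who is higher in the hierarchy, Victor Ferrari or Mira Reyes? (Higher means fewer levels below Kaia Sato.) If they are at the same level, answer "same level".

Victor Ferrari is 2 levels below Kaia Sato; Mira Reyes is 3. Victor Ferrari is higher.

Victor Ferrari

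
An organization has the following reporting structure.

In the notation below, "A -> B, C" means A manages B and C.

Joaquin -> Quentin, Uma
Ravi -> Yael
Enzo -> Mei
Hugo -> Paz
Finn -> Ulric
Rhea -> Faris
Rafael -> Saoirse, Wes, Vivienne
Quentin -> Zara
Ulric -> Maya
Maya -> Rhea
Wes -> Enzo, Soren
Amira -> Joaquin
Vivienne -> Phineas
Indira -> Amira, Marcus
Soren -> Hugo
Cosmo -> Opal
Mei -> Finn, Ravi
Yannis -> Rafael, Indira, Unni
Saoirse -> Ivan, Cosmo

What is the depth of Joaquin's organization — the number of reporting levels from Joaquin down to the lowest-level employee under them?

2

The longest chain under Joaquin runs Joaquin → Quentin → Zara, which is 2 levels below Joaquin.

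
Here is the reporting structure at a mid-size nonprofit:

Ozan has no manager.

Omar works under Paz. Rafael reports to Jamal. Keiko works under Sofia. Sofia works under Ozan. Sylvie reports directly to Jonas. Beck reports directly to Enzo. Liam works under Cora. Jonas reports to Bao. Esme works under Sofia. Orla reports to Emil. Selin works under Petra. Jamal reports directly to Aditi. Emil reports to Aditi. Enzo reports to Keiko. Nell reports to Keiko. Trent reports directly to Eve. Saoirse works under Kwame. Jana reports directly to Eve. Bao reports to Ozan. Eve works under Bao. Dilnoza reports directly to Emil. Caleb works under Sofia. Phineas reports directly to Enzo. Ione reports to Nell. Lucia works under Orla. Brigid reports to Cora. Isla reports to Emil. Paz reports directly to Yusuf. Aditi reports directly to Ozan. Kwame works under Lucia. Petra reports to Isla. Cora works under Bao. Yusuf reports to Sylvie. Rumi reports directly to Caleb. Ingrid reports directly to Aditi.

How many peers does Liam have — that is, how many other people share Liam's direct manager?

1

Liam reports to Cora. Cora's other direct reports are Brigid — 1 peer.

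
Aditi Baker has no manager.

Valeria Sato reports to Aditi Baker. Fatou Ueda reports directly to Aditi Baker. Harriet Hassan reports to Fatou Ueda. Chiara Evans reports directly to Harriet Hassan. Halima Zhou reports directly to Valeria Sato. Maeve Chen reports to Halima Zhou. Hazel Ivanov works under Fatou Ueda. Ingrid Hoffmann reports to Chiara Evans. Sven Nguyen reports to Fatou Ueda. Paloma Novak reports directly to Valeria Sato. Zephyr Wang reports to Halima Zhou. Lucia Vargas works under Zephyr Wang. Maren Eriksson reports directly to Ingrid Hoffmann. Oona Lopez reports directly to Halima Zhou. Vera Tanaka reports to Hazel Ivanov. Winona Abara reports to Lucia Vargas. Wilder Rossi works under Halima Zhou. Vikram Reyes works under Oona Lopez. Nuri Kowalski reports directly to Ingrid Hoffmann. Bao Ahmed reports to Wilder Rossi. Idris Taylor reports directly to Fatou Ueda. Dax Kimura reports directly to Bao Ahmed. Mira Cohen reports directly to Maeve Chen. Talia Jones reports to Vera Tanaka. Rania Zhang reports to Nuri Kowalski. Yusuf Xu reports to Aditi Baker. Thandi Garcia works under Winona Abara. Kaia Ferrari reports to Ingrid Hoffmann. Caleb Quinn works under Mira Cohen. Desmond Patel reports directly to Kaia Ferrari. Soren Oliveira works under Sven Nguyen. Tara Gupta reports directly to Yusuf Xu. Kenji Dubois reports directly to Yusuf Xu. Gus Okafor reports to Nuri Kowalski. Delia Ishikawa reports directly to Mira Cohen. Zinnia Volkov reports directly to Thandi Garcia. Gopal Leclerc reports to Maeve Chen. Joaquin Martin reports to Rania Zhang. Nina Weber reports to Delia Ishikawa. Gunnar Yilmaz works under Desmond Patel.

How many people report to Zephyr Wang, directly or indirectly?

Zephyr Wang directly manages Lucia Vargas. Under Lucia Vargas: Winona Abara, Thandi Garcia, Zinnia Volkov (3). That's 4 in total.

4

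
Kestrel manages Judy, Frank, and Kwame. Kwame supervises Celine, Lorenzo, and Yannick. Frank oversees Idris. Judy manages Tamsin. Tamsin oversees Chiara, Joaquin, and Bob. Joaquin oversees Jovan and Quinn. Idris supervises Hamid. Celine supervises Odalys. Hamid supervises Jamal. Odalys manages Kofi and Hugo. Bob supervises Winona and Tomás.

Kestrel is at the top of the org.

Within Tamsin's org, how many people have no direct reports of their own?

5

The people in Tamsin's organization with no one reporting to them are Tomás, Winona, Chiara, Quinn, Jovan. That is 5.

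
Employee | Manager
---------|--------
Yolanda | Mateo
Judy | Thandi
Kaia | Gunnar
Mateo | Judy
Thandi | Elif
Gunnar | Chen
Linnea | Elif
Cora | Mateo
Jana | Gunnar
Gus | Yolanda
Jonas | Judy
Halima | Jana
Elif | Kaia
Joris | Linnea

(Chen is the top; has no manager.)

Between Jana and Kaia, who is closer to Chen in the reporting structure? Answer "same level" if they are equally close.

Both Jana and Kaia are 2 levels below Chen.

same level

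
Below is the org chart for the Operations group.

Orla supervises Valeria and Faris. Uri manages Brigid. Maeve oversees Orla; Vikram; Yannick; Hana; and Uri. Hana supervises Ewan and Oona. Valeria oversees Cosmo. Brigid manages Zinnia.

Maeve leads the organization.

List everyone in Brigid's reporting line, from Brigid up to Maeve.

Brigid reports to Uri. Uri reports to Maeve. Maeve is at the top.

Brigid -> Uri -> Maeve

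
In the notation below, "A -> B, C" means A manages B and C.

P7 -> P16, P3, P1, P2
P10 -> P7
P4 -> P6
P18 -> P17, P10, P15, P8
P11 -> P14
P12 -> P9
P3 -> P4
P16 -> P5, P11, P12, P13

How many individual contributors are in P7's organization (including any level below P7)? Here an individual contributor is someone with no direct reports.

The people in P7's organization with no one reporting to them are P2, P1, P6, P13, P9, P14, P5. That is 7.

7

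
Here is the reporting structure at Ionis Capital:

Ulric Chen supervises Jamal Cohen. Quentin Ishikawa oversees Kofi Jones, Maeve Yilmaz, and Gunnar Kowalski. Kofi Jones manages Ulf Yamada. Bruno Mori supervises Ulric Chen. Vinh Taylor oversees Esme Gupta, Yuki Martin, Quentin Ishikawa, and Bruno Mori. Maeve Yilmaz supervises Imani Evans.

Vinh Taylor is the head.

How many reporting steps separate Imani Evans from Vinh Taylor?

3

Chain from Imani Evans up to Vinh Taylor: Imani Evans → Maeve Yilmaz → Quentin Ishikawa → Vinh Taylor. That is 3 steps up, so Imani Evans is 3 levels below Vinh Taylor.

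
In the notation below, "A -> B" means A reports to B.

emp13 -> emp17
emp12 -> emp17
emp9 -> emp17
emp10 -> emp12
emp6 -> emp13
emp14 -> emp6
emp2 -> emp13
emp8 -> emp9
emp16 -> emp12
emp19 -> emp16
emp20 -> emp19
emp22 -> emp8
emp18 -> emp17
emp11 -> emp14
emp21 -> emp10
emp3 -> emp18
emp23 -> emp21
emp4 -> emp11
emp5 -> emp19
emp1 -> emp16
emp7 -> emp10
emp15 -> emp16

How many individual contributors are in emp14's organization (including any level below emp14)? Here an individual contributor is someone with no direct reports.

The only person in emp14's organization with no one reporting to them is emp4. That is 1.

1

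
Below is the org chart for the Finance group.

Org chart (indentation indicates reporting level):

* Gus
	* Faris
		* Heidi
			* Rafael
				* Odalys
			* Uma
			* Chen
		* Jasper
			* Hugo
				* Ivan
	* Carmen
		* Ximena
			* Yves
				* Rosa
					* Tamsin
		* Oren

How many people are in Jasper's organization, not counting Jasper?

Jasper directly manages Hugo. Under Hugo: Ivan (1). That's 2 in total.

2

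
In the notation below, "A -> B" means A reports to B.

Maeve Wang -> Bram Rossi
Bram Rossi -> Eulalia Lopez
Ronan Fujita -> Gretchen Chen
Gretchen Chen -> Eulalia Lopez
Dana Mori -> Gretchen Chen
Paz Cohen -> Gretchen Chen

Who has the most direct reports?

Gretchen Chen

Direct-report counts: Eulalia Lopez has 2; Bram Rossi has 1; Gretchen Chen has 3. The largest is 3, held by Gretchen Chen.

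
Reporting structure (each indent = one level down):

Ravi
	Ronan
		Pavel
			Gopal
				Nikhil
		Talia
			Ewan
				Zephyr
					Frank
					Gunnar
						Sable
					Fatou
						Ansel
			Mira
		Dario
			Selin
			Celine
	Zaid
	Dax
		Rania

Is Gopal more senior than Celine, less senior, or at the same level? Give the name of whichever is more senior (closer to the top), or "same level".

same level

Both Gopal and Celine are 3 levels below Ravi.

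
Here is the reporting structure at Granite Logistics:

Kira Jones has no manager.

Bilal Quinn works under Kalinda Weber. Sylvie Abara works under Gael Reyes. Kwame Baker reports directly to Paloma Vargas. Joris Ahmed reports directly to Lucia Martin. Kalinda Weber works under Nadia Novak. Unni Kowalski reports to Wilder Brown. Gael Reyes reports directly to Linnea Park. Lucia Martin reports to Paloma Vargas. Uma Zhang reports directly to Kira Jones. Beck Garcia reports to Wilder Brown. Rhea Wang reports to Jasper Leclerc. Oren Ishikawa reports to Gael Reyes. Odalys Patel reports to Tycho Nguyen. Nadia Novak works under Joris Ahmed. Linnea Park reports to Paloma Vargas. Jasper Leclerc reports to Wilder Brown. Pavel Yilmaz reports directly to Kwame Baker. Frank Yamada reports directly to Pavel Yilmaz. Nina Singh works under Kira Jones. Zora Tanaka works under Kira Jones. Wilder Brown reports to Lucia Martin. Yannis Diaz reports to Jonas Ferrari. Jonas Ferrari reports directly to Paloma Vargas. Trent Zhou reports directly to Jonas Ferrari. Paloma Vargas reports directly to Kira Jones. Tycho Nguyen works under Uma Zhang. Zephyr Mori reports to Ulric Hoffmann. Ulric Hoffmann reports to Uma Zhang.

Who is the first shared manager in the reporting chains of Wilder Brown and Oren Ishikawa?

Wilder Brown's chain of managers is Lucia Martin, Paloma Vargas, Kira Jones. Oren Ishikawa's chain of managers is Gael Reyes, Linnea Park, Paloma Vargas, Kira Jones. The first manager that appears in both chains is Paloma Vargas.

Paloma Vargas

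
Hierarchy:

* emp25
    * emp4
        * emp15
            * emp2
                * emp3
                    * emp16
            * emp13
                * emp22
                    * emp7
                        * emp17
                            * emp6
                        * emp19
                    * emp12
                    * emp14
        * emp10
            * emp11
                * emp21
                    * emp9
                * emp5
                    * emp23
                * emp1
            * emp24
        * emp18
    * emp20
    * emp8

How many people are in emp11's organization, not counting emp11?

emp11 directly manages emp21, emp5, emp1. Under emp21: emp9 (1). Under emp5: emp23 (1). emp1 has no reports. So emp11's organization is 3 direct reports plus everyone under them: 2 + 2 + 1 = 5.

5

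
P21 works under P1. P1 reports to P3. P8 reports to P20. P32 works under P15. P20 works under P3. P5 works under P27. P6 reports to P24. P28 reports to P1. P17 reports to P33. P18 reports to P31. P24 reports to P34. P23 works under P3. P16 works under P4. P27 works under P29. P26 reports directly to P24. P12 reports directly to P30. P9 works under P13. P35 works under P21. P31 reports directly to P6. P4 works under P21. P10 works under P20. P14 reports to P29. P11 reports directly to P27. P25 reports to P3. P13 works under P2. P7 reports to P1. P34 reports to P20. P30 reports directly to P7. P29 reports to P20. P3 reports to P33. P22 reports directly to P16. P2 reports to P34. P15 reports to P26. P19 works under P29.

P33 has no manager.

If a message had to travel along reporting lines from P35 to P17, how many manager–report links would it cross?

5

P35 is 4 levels below P33, and P17 is 1 level below P33 (their lowest common manager). The shortest path runs up from P35 to P33 and back down to P17: 4 + 1 = 5 links.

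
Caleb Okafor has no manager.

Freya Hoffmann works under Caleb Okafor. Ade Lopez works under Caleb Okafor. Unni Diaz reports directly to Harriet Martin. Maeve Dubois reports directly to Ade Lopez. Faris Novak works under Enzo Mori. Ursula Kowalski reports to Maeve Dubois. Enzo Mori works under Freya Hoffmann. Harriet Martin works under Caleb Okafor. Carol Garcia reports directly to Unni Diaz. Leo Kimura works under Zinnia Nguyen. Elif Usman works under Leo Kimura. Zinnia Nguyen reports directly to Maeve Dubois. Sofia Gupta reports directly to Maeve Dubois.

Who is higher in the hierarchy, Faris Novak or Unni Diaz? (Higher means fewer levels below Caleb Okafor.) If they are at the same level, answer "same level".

Unni Diaz

Faris Novak is 3 levels below Caleb Okafor; Unni Diaz is 2. Unni Diaz is higher.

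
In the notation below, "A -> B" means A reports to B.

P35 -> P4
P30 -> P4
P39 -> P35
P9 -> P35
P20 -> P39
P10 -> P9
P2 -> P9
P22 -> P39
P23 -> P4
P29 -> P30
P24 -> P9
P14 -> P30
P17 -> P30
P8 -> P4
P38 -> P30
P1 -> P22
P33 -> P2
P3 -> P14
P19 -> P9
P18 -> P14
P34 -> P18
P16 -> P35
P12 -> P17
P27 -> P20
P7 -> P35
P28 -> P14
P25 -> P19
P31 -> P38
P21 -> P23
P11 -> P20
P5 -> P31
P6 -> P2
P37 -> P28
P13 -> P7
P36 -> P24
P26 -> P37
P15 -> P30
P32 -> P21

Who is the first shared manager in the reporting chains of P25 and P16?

P25's chain of managers is P19, P9, P35, P4. P16's chain of managers is P35, P4. The first manager that appears in both chains is P35.

P35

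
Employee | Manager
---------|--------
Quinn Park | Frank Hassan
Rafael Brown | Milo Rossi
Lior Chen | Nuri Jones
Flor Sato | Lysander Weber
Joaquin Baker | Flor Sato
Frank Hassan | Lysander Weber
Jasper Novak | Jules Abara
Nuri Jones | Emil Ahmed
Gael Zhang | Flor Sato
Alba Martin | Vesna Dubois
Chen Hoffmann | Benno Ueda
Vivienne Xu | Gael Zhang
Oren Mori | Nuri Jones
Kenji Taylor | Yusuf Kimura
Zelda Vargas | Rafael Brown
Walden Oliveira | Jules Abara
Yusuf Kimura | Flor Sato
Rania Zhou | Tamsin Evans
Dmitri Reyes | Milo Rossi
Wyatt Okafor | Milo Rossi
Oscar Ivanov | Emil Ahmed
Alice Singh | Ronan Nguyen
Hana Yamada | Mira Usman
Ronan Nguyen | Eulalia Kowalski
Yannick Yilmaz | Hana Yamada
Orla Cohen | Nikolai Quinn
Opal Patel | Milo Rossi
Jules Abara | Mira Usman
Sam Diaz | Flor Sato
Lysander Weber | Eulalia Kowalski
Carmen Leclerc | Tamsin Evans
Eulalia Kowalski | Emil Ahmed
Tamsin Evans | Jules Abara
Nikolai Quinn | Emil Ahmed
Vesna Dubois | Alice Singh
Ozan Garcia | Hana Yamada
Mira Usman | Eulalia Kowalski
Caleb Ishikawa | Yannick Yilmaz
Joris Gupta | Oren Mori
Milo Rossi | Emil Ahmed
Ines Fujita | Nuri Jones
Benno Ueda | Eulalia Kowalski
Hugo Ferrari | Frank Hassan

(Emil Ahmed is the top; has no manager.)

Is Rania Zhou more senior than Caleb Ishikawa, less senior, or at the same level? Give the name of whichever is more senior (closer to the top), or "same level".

Both Rania Zhou and Caleb Ishikawa are 5 levels below Emil Ahmed.

same level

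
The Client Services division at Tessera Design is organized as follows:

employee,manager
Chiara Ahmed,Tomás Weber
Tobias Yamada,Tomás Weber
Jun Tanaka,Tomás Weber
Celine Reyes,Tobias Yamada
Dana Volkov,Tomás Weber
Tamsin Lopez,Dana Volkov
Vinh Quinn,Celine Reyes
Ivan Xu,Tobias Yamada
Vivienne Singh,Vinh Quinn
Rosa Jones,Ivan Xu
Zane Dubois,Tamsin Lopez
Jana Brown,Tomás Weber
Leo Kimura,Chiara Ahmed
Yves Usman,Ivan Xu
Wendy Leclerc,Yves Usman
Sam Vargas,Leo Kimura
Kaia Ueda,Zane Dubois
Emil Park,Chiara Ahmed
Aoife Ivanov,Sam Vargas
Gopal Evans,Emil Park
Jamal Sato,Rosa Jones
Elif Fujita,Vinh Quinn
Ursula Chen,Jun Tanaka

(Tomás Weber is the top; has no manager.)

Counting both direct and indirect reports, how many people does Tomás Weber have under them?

23

Tomás Weber directly manages Chiara Ahmed, Tobias Yamada, Jun Tanaka, Dana Volkov, Jana Brown. Under Chiara Ahmed: Emil Park, Gopal Evans, Leo Kimura, Sam Vargas, Aoife Ivanov (5). Under Tobias Yamada: Ivan Xu, Yves Usman, Wendy Leclerc, Rosa Jones, Jamal Sato, Celine Reyes, Vinh Quinn, Elif Fujita, Vivienne Singh (9). Under Jun Tanaka: Ursula Chen (1). Under Dana Volkov: Tamsin Lopez, Zane Dubois, Kaia Ueda (3). Jana Brown has no reports. So Tomás Weber's organization is 5 direct reports plus everyone under them: 6 + 10 + 2 + 4 + 1 = 23.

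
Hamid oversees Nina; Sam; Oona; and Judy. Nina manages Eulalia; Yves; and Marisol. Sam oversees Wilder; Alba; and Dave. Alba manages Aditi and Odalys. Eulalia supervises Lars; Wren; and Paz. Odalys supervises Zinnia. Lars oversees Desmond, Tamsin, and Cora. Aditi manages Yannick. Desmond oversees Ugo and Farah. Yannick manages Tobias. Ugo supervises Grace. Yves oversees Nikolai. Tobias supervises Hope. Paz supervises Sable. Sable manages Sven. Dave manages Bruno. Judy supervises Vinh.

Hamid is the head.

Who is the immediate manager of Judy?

Judy reports directly to Hamid.

Hamid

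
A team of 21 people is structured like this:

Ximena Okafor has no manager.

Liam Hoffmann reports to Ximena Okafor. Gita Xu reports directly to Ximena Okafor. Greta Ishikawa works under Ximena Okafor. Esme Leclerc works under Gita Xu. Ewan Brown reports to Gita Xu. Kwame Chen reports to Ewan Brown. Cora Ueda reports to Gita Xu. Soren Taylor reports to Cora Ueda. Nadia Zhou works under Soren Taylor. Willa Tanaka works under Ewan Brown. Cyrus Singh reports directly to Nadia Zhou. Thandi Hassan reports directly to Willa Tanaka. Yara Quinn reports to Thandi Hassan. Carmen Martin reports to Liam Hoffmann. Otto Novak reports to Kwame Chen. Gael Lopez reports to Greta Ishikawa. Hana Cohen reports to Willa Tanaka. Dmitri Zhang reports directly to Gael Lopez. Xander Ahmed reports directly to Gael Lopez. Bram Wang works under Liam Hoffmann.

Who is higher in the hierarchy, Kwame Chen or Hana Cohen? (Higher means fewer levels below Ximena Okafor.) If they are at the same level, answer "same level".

Kwame Chen

Kwame Chen is 3 levels below Ximena Okafor; Hana Cohen is 4. Kwame Chen is higher.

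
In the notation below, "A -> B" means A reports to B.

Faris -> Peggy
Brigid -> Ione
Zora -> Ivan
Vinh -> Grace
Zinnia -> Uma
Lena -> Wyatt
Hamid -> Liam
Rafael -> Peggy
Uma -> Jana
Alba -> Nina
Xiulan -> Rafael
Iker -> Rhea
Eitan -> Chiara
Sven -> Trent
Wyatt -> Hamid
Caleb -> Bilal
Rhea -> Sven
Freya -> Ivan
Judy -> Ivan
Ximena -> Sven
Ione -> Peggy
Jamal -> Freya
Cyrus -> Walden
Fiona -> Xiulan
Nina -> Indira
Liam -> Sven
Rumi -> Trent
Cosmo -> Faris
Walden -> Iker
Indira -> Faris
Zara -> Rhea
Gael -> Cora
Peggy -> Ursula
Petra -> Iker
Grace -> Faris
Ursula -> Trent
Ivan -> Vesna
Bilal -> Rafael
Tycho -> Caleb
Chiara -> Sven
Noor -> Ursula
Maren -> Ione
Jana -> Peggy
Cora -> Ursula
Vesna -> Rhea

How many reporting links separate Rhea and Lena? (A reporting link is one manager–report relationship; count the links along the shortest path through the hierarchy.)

Rhea is 1 level below Sven, and Lena is 4 levels below Sven (their lowest common manager). The shortest path runs up from Rhea to Sven and back down to Lena: 1 + 4 = 5 links.

5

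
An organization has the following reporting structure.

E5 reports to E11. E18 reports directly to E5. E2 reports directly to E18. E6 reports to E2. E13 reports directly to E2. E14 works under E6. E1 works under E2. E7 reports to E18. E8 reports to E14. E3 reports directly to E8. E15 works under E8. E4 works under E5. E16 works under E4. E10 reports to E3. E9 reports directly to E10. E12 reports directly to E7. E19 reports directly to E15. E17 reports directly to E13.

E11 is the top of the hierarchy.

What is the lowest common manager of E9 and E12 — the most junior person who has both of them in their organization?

E18

E9's chain of managers is E10, E3, E8, E14, E6, E2, E18, E5, E11. E12's chain of managers is E7, E18, E5, E11. The first manager that appears in both chains is E18.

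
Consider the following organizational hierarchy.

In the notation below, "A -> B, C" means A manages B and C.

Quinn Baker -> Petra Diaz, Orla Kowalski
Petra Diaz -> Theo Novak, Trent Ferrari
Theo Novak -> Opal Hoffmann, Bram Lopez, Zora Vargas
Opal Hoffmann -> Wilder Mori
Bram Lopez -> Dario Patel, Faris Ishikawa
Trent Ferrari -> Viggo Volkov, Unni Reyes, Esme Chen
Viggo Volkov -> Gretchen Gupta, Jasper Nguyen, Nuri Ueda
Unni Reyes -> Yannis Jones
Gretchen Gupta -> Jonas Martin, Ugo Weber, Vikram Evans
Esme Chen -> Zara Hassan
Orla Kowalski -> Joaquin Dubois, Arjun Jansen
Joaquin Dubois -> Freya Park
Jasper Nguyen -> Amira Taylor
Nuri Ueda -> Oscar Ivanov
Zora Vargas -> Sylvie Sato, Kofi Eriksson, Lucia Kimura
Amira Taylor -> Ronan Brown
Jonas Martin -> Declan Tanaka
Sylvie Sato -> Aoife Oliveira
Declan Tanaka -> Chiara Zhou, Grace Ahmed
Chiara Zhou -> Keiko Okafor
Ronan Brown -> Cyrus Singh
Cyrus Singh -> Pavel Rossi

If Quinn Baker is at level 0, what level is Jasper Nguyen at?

Chain from Jasper Nguyen up to Quinn Baker: Jasper Nguyen → Viggo Volkov → Trent Ferrari → Petra Diaz → Quinn Baker. That is 4 steps up, so Jasper Nguyen is 4 levels below Quinn Baker.

4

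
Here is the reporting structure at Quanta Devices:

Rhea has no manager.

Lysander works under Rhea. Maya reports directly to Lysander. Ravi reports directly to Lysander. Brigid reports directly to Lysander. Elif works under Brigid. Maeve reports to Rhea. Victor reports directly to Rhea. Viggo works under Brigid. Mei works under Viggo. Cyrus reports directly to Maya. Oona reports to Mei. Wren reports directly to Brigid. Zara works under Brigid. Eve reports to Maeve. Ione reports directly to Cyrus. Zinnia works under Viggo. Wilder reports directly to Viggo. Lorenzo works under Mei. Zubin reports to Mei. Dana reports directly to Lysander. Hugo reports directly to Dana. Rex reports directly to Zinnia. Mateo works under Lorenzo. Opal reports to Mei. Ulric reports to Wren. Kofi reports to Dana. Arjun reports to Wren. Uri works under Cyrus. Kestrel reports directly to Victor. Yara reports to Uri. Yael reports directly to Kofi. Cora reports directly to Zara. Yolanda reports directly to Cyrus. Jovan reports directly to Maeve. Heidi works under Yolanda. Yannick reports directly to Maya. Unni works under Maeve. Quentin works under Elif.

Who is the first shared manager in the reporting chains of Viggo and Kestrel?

Rhea

Viggo's chain of managers is Brigid, Lysander, Rhea. Kestrel's chain of managers is Victor, Rhea. The first manager that appears in both chains is Rhea.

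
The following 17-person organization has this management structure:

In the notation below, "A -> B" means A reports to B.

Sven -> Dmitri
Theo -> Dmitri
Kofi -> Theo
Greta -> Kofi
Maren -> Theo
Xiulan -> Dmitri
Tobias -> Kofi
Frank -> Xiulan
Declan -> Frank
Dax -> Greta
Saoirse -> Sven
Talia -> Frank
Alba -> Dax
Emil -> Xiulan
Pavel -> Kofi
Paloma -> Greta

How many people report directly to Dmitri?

3

Dmitri directly manages Sven, Theo, Xiulan. That is 3 direct reports.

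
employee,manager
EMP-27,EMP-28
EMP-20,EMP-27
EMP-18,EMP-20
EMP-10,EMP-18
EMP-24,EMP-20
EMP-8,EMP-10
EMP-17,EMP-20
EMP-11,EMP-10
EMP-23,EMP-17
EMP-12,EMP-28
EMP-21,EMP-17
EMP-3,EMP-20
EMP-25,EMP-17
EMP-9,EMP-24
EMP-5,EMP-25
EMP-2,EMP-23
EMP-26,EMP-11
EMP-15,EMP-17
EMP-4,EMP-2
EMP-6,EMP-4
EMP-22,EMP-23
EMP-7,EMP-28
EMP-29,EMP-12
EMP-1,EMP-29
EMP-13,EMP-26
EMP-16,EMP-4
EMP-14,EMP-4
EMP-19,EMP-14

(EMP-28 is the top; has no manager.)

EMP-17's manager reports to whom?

EMP-17 reports to EMP-20, and EMP-20 reports to EMP-27. So EMP-17's skip-level manager is EMP-27.

EMP-27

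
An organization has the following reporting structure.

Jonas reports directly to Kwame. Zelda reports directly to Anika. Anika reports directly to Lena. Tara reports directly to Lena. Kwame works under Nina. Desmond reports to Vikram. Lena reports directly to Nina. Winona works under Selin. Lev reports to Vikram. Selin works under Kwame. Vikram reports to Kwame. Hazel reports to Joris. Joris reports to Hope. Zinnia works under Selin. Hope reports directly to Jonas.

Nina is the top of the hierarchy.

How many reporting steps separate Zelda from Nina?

Chain from Zelda up to Nina: Zelda → Anika → Lena → Nina. That is 3 steps up, so Zelda is 3 levels below Nina.

3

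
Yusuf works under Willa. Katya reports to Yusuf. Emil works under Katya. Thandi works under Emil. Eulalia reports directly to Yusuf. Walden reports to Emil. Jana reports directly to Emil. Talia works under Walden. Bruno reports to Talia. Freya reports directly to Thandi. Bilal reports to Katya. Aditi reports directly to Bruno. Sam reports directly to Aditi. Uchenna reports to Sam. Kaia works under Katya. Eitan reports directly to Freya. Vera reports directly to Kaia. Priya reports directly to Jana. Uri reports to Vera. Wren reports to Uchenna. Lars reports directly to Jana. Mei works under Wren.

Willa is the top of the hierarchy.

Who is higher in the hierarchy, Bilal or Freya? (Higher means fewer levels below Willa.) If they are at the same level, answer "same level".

Bilal is 3 levels below Willa; Freya is 5. Bilal is higher.

Bilal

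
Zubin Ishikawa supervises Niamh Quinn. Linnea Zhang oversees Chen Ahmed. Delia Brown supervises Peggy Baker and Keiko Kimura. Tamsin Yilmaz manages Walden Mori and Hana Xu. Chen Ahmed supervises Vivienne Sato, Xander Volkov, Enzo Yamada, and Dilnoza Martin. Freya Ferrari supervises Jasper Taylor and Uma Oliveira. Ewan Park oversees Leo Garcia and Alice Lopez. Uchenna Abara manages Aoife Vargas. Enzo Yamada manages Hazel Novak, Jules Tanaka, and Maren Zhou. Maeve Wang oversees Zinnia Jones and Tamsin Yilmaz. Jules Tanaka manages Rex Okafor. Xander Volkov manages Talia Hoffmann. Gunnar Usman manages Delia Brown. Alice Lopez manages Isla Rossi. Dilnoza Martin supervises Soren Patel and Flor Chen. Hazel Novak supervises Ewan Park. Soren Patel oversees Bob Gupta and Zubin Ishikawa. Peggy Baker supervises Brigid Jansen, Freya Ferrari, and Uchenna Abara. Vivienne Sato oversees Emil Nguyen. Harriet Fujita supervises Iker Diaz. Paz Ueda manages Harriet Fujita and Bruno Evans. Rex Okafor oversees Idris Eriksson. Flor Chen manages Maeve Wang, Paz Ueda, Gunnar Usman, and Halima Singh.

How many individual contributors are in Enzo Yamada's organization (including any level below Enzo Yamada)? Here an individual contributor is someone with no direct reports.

4

The people in Enzo Yamada's organization with no one reporting to them are Maren Zhou, Idris Eriksson, Isla Rossi, Leo Garcia. That is 4.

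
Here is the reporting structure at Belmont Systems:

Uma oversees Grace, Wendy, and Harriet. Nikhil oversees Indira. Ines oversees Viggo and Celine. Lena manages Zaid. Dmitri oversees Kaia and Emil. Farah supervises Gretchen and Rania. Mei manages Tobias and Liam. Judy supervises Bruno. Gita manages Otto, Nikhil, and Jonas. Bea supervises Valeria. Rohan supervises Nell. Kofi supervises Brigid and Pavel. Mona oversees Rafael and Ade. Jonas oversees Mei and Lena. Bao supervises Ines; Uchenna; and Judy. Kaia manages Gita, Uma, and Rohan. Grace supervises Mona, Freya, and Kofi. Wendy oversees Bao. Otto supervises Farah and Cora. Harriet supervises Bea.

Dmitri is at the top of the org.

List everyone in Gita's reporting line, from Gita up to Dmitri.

Gita -> Kaia -> Dmitri

Gita reports to Kaia. Kaia reports to Dmitri. Dmitri is at the top.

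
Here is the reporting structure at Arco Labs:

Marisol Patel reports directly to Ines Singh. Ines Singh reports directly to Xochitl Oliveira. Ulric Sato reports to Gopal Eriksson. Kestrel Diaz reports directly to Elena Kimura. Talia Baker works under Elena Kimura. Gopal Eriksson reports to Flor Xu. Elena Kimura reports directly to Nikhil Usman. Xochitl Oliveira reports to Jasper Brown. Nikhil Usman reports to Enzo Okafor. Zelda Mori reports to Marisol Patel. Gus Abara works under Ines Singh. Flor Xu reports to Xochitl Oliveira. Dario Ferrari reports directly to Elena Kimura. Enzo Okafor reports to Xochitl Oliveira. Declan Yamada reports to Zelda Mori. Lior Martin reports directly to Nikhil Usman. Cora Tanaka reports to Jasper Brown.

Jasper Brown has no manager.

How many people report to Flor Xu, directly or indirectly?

2

Flor Xu directly manages Gopal Eriksson. Under Gopal Eriksson: Ulric Sato (1). That's 2 in total.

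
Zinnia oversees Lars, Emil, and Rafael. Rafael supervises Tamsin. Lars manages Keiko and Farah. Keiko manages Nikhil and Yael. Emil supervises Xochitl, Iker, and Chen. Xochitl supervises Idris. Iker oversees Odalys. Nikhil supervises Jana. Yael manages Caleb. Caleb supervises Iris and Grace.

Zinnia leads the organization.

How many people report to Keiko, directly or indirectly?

Keiko directly manages Nikhil, Yael. Under Nikhil: Jana (1). Under Yael: Caleb, Iris, Grace (3). So Keiko's organization is 2 direct reports plus everyone under them: 2 + 4 = 6.

6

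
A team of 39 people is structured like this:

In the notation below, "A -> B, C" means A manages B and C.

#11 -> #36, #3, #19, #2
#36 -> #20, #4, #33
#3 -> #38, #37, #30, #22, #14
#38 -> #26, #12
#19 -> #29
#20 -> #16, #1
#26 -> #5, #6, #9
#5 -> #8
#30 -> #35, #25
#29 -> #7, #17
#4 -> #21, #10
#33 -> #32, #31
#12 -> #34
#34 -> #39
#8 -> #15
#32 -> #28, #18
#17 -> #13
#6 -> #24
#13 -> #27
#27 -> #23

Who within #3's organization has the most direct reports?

Direct-report counts within #3's organization: #3 has 5; #30 has 2; #38 has 2; #12 has 1; #34 has 1; #26 has 3; #6 has 1; #5 has 1; #8 has 1. The largest is 5, held by #3.

#3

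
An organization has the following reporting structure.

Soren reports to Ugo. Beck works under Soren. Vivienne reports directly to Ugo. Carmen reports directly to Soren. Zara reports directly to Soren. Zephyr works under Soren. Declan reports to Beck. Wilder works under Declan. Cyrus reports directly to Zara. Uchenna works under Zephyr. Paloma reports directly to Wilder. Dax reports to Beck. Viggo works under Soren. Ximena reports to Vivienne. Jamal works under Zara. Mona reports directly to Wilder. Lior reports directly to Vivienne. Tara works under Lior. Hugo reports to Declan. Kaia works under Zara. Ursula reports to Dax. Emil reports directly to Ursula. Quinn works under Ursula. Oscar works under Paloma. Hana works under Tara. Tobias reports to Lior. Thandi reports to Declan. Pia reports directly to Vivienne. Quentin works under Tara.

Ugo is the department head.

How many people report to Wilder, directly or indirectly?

Wilder directly manages Paloma, Mona. Under Paloma: Oscar (1). Mona has no reports. So Wilder's organization is 2 direct reports plus everyone under them: 2 + 1 = 3.

3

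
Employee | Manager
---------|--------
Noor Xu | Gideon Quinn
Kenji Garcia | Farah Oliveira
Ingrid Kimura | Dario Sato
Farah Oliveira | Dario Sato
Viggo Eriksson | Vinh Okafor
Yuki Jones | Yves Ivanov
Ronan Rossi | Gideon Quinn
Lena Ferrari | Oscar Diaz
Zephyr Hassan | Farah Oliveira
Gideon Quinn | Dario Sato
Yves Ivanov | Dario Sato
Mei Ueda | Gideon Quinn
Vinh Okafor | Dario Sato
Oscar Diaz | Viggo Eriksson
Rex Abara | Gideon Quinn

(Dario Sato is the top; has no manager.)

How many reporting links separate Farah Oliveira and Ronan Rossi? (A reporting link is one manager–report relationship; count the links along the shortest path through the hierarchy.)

Farah Oliveira is 1 level below Dario Sato, and Ronan Rossi is 2 levels below Dario Sato (their lowest common manager). The shortest path runs up from Farah Oliveira to Dario Sato and back down to Ronan Rossi: 1 + 2 = 3 links.

3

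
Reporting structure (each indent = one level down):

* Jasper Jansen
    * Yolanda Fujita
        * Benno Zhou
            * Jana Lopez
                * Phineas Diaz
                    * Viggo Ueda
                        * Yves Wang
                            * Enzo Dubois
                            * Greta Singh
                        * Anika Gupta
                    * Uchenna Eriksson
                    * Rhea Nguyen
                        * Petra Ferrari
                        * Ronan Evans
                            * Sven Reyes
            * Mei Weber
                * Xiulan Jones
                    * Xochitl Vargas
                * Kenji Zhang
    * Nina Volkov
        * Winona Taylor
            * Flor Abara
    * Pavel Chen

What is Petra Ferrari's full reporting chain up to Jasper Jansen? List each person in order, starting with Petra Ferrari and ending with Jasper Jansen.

Petra Ferrari -> Rhea Nguyen -> Phineas Diaz -> Jana Lopez -> Benno Zhou -> Yolanda Fujita -> Jasper Jansen

Petra Ferrari reports to Rhea Nguyen. Rhea Nguyen reports to Phineas Diaz. Phineas Diaz reports to Jana Lopez. Jana Lopez reports to Benno Zhou. Benno Zhou reports to Yolanda Fujita. Yolanda Fujita reports to Jasper Jansen. Jasper Jansen is at the top.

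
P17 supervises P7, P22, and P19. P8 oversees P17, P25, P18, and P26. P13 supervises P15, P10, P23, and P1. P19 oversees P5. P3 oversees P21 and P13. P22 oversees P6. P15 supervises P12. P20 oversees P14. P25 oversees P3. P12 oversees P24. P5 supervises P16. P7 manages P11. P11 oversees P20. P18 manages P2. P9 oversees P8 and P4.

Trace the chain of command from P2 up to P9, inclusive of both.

P2 -> P18 -> P8 -> P9

P2 reports to P18. P18 reports to P8. P8 reports to P9. P9 is at the top.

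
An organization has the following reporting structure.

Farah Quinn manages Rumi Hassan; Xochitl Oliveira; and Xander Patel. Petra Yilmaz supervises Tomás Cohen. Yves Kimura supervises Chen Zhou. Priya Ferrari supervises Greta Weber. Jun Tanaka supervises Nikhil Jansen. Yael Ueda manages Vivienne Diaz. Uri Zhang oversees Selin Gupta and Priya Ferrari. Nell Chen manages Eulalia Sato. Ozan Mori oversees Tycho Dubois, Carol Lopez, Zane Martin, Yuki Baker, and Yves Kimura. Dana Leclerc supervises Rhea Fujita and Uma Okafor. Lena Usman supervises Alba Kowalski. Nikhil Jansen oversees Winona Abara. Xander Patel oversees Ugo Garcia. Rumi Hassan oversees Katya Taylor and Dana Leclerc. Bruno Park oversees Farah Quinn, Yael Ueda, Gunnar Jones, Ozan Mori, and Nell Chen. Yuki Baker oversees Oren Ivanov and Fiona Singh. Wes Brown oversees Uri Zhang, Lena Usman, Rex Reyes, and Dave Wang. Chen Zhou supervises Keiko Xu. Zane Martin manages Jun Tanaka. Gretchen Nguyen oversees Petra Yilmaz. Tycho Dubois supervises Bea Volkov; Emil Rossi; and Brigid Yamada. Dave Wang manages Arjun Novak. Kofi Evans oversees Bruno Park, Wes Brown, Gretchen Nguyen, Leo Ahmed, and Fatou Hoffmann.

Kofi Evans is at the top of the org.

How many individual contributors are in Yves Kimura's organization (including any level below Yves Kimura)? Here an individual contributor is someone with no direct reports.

1

The only person in Yves Kimura's organization with no one reporting to them is Keiko Xu. That is 1.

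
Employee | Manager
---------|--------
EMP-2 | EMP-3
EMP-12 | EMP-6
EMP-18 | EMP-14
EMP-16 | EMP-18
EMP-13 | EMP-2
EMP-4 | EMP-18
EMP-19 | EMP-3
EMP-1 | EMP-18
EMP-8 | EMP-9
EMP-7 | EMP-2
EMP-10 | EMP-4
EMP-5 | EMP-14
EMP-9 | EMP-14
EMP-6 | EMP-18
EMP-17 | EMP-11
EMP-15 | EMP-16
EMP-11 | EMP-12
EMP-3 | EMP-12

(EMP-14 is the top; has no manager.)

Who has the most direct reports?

EMP-18

Direct-report counts: EMP-14 has 3; EMP-9 has 1; EMP-18 has 4; EMP-4 has 1; EMP-16 has 1; EMP-6 has 1; EMP-12 has 2; EMP-11 has 1; EMP-3 has 2; EMP-2 has 2. The largest is 4, held by EMP-18.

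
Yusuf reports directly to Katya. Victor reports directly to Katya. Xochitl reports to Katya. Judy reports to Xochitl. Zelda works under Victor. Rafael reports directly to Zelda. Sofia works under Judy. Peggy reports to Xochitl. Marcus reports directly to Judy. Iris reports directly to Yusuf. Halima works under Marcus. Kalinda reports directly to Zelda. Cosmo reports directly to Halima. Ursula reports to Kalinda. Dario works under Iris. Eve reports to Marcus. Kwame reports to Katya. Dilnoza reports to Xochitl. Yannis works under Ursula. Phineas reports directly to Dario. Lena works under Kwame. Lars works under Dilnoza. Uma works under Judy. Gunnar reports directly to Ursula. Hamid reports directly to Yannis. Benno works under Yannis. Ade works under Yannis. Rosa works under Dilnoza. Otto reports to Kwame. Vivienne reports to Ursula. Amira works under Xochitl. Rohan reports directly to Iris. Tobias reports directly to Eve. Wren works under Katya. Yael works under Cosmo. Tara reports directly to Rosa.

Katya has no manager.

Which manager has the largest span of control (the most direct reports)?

Katya

Direct-report counts: Katya has 5; Kwame has 2; Xochitl has 4; Dilnoza has 2; Rosa has 1; Judy has 3; Marcus has 2; Eve has 1; Halima has 1; Cosmo has 1; Victor has 1; Zelda has 2; Kalinda has 1; Ursula has 3; Yannis has 3; Yusuf has 1; Iris has 2; Dario has 1. The largest is 5, held by Katya.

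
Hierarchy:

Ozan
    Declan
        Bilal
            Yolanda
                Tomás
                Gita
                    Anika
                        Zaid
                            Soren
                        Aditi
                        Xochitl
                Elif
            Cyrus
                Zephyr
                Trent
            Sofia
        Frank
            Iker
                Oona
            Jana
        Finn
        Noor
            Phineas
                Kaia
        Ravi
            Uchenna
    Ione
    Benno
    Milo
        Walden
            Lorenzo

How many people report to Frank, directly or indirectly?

Frank directly manages Iker, Jana. Under Iker: Oona (1). Jana has no reports. So Frank's organization is 2 direct reports plus everyone under them: 2 + 1 = 3.

3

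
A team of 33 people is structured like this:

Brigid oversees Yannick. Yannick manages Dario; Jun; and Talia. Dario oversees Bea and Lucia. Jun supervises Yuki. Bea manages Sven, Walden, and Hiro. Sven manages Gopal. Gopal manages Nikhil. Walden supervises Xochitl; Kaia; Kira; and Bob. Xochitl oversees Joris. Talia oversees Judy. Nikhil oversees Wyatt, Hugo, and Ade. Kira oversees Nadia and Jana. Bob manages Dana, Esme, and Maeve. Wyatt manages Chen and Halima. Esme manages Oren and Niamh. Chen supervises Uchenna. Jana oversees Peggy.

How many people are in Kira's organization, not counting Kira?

3

Kira directly manages Nadia, Jana. Nadia has no reports. Under Jana: Peggy (1). So Kira's organization is 2 direct reports plus everyone under them: 1 + 2 = 3.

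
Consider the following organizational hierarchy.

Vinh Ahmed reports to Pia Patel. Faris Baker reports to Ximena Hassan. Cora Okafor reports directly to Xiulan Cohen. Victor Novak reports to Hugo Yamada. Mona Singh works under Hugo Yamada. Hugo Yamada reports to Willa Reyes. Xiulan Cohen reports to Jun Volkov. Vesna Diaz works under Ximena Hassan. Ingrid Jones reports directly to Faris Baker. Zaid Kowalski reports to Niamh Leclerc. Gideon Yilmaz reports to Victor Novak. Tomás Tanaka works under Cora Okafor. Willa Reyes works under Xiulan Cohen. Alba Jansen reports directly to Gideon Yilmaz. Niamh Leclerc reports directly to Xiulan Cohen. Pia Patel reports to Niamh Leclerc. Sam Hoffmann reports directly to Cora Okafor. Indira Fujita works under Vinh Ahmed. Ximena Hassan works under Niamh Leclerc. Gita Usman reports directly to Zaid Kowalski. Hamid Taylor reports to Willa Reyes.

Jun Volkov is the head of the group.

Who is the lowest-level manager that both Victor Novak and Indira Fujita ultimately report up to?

Xiulan Cohen

Victor Novak's chain of managers is Hugo Yamada, Willa Reyes, Xiulan Cohen, Jun Volkov. Indira Fujita's chain of managers is Vinh Ahmed, Pia Patel, Niamh Leclerc, Xiulan Cohen, Jun Volkov. The first manager that appears in both chains is Xiulan Cohen.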